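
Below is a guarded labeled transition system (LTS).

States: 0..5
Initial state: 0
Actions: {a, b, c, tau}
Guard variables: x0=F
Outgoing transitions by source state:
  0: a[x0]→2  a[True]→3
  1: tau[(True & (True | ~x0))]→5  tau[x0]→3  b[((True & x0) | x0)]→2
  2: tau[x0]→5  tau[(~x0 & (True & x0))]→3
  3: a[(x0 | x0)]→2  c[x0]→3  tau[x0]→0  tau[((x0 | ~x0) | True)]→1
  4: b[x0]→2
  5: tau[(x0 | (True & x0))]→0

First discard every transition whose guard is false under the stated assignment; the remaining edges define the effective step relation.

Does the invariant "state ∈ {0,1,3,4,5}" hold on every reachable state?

Safe = {0,1,3,4,5}
R = {0,1,3,5}
  0: safe
  1: safe
  3: safe
  5: safe

Answer: INVARIANT HOLDS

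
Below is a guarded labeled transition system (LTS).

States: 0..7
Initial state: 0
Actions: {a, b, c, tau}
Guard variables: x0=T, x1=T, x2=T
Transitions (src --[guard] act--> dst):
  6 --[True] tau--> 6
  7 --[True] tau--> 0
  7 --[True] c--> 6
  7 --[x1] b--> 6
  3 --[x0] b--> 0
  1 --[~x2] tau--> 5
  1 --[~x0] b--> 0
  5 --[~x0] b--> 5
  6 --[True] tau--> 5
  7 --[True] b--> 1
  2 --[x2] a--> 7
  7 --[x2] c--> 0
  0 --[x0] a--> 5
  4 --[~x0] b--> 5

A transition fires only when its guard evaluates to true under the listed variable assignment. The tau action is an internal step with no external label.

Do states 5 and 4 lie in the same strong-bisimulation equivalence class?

Answer: BISIMILAR

Trace:
Bisimulation quotient by refinement:
  π0 = {{0,1,2,3,4,5,6,7}}
  π1 = {{0,2},{1,4,5},{3},{6},{7}}
  π2 = {{0},{1,4,5},{2},{3},{6},{7}}
Fixed point at round 3; 6 class(es).
[5]={1,4,5}  [4]={1,4,5}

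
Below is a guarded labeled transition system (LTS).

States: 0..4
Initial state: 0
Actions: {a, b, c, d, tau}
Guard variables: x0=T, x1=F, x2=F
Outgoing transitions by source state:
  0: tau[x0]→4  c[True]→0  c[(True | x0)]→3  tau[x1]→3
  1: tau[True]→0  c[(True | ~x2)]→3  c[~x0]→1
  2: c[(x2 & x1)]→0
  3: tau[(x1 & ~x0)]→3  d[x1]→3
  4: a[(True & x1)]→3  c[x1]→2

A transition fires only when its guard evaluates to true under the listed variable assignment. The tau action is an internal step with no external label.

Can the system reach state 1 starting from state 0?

5 transition(s) survive guard evaluation.
Layer 0: {0}
Layer 1: {3,4}  cumulative {0,3,4}
Reach set: {0,3,4}

Answer: UNREACHABLE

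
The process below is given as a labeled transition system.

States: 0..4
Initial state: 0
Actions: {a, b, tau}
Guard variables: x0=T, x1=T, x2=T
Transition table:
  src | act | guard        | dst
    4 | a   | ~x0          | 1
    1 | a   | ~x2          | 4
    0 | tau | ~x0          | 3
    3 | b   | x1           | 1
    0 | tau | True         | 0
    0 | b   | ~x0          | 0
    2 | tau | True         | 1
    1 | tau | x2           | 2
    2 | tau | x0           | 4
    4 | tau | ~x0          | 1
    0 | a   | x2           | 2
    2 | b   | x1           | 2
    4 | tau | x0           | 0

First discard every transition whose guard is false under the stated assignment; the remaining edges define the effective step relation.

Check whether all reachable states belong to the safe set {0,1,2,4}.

Answer: INVARIANT HOLDS

Trace:
Inv-set: {0,1,2,4}
Reachable = {0,1,2,4}
  0: safe
  1: safe
  2: safe
  4: safe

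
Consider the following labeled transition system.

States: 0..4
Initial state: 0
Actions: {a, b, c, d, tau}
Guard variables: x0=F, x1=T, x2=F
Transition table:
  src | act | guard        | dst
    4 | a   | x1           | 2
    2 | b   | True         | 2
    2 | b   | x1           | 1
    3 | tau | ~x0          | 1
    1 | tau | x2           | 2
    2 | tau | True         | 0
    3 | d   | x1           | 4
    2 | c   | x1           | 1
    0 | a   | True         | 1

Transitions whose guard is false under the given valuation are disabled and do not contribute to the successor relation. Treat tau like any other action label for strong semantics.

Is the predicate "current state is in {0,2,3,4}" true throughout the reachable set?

Answer: INVARIANT VIOLATED at state 1

Trace:
Safe = {0,2,3,4}
Reach set: {0,1}
  0: safe
  1: VIOLATES
counterexample path to 1: a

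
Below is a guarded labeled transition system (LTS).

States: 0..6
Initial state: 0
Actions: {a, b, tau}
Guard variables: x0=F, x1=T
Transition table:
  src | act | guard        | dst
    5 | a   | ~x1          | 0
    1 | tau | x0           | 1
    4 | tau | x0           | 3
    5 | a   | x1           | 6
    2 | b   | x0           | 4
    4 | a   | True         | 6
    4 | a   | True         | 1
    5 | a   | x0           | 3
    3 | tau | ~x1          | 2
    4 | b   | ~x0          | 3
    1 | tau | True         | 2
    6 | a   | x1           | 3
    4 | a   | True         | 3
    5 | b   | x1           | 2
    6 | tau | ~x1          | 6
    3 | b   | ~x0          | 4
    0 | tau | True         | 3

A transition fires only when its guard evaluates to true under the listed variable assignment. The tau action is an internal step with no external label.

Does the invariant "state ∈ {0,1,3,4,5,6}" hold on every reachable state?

Allowed set {0,1,3,4,5,6}
Reachable = {0,1,2,3,4,6}
  0: ✓
  1: ✓
  2: VIOLATES
  3: ✓
  4: ✓
  6: ✓
counterexample path to 2: tau·b·a·tau

Answer: INVARIANT VIOLATED at state 2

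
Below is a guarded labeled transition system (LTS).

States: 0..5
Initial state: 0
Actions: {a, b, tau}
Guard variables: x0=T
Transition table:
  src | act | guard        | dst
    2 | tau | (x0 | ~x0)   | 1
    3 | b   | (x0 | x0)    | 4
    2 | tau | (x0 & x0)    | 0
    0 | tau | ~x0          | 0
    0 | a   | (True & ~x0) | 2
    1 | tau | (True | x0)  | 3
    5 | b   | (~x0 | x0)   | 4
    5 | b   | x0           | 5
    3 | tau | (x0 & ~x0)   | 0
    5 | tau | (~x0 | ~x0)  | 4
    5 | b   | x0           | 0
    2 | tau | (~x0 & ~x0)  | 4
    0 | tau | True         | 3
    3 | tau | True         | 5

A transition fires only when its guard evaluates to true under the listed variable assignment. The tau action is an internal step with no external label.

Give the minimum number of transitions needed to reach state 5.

Layered search for 5:
  Layer 0: {0}
  Layer 1: {3}
  Layer 2: {4,5}
first hit 5 at d=2 via tau·tau

Answer: 2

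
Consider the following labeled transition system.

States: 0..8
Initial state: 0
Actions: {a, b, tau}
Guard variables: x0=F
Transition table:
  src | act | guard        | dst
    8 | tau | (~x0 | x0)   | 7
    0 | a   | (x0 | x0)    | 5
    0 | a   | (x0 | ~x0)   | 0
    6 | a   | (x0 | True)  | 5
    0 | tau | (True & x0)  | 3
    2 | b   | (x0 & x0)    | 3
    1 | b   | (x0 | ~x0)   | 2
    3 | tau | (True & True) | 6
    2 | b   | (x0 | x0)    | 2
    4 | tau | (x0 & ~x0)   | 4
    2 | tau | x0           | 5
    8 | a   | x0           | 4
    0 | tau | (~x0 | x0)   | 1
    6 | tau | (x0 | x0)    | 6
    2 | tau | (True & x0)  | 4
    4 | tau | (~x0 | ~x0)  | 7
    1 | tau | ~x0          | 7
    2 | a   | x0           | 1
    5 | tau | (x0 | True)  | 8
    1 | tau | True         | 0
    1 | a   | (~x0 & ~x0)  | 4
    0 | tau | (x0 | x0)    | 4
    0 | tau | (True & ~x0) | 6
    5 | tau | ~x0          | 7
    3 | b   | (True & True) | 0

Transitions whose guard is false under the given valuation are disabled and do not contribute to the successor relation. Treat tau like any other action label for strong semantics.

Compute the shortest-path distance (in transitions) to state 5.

Answer: 2

Trace:
Layered search for 5:
  L0 = {0}
  L1 = {1,6}
  L2 = {2,4,5,7}
5 enters at depth 2; path tau·a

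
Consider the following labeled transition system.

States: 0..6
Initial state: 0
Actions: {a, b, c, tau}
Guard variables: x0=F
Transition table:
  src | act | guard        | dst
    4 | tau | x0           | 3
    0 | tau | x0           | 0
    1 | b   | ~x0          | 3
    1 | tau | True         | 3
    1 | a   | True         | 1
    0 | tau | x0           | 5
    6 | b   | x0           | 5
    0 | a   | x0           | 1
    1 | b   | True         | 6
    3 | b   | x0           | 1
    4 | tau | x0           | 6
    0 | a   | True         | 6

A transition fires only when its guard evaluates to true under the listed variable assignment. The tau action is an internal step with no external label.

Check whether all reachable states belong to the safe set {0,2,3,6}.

Answer: INVARIANT HOLDS

Working:
Inv-set: {0,2,3,6}
Reachable = {0,6}
  0: ok
  6: ok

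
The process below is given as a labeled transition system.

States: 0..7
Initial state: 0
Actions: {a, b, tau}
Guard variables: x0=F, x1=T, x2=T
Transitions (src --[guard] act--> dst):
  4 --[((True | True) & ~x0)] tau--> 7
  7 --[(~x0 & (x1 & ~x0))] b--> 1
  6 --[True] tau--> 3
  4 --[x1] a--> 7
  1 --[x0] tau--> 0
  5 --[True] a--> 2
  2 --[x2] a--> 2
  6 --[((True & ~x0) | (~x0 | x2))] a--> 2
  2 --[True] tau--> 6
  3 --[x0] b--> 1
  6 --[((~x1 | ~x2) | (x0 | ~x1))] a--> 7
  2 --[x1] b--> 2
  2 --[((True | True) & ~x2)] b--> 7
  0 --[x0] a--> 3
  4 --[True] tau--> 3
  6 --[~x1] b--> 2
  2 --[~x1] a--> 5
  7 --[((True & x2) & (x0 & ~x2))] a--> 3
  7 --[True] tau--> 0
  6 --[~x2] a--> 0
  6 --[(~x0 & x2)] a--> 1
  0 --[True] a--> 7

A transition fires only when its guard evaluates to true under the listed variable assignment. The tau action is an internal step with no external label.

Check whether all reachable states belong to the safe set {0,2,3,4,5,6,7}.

Inv-set: {0,2,3,4,5,6,7}
Reach set: {0,1,7}
  0: safe
  1: ✗ unsafe
  7: safe
reach 1 via a·b — violates

Answer: INVARIANT VIOLATED at state 1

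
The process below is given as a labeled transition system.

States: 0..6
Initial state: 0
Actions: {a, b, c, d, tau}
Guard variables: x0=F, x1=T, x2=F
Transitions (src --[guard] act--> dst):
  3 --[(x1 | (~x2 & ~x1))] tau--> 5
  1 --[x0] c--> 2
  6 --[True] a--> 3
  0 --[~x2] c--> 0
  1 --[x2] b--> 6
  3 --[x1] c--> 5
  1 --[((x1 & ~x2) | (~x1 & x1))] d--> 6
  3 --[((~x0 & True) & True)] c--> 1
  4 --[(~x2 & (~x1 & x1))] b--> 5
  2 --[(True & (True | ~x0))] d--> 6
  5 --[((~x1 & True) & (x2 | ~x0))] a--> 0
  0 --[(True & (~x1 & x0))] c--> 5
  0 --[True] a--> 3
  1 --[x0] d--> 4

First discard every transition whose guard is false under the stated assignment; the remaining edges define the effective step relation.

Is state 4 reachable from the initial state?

8 transition(s) survive guard evaluation.
Layer 0: {0}
Layer 1: {3}  total {0,3}
Layer 2: {1,5}  total {0,1,3,5}
Layer 3: {6}  total {0,1,3,5,6}
R = {0,1,3,5,6}

Answer: UNREACHABLE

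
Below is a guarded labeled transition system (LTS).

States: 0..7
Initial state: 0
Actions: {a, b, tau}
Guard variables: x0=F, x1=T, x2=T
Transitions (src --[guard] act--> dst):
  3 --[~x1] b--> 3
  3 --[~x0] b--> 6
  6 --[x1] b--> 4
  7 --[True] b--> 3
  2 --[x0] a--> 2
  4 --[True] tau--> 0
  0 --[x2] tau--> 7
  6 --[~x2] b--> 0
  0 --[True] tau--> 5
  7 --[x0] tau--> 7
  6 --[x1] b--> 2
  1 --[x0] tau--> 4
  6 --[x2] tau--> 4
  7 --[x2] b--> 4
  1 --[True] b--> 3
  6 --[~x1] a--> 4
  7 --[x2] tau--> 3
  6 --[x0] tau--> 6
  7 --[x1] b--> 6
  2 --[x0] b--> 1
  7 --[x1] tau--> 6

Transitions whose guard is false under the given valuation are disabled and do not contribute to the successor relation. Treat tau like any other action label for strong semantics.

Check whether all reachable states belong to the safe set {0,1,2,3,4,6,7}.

Answer: INVARIANT VIOLATED at state 5

Working:
Safe = {0,1,2,3,4,6,7}
Reach set: {0,2,3,4,5,6,7}
  0: ✓
  2: ✓
  3: ✓
  4: ✓
  5: ✗ unsafe
  6: ✓
  7: ✓
reach 5 via tau — violates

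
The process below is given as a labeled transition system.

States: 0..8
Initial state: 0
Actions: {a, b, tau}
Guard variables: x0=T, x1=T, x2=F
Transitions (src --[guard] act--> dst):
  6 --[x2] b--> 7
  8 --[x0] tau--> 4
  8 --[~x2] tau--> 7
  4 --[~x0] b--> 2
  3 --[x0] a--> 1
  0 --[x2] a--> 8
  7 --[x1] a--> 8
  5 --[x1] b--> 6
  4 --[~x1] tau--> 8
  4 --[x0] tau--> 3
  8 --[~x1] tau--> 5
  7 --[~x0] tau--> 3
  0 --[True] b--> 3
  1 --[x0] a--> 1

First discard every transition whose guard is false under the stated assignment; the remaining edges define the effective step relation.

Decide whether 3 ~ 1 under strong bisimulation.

Answer: BISIMILAR

Analysis:
Refine partition for ~:
  P[0] = {{0,1,2,3,4,5,6,7,8}}
  P[1] = {{0,5},{1,3,7},{2,6},{4,8}}
  P[2] = {{0},{1,3},{2,6},{4},{5},{7},{8}}
Fixed point at round 3; 7 class(es).
3∈{1,3}, 1∈{1,3}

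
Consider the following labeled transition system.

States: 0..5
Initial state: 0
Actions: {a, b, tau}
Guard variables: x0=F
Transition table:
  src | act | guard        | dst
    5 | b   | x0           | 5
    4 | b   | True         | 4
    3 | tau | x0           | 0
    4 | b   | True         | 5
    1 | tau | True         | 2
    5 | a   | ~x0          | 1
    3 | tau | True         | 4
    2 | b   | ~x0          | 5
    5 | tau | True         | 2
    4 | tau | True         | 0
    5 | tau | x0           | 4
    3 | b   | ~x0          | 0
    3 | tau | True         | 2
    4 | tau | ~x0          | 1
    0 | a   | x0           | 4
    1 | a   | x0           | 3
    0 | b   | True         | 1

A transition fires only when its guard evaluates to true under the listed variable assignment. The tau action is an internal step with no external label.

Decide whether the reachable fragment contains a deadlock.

Answer: DEADLOCK-FREE

Trace:
Reach set: {0,1,2,5}
  0: b→1  [deg 1]
  1: tau→2  [deg 1]
  2: b→5  [deg 1]
  5: a→1  tau→2  [deg 2]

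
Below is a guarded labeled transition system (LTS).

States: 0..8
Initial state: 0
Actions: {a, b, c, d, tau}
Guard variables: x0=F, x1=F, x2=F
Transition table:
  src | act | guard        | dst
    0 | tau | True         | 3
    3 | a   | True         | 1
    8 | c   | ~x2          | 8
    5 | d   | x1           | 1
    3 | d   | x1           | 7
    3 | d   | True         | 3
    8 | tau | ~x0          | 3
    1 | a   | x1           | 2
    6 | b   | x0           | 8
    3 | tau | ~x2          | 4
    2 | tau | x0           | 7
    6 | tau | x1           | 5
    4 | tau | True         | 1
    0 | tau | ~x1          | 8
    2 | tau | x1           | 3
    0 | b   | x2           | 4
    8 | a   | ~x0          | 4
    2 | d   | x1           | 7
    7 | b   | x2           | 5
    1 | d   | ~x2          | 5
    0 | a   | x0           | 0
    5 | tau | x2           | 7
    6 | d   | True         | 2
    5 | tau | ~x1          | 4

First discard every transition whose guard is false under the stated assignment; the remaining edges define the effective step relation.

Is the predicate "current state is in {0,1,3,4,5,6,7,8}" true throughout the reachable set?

Inv-set: {0,1,3,4,5,6,7,8}
Reachable = {0,1,3,4,5,8}
  0: ✓
  1: ✓
  3: ✓
  4: ✓
  5: ✓
  8: ✓

Answer: INVARIANT HOLDS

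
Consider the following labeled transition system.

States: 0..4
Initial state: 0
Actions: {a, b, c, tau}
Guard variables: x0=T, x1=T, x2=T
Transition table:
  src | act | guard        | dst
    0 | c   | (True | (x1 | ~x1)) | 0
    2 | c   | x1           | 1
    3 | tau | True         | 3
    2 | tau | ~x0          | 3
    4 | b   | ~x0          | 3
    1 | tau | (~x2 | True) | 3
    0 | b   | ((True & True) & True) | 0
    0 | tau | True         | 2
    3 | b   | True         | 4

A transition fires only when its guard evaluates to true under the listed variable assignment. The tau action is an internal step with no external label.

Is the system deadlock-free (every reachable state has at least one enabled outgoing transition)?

Reach set: {0,1,2,3,4}
  0: b→0  c→0  tau→2  [deg 3]
  1: tau→3  [deg 1]
  2: c→1  [deg 1]
  3: b→4  tau→3  [deg 2]
  4: ∅  [deadlock]
Path to 4: tau·c·tau·b

Answer: DEADLOCK at state 4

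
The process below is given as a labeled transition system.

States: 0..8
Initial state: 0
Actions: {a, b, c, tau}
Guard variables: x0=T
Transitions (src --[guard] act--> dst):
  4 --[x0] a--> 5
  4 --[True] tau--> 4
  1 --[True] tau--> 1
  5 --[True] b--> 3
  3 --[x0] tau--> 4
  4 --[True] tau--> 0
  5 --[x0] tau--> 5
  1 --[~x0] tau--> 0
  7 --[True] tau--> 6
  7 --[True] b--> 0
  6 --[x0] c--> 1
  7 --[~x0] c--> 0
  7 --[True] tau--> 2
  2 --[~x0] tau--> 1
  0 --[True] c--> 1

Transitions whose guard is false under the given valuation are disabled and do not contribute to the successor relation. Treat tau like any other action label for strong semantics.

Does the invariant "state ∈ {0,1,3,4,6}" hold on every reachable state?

Answer: INVARIANT HOLDS

Trace:
Allowed set {0,1,3,4,6}
Reachable = {0,1}
  0: ✓
  1: ✓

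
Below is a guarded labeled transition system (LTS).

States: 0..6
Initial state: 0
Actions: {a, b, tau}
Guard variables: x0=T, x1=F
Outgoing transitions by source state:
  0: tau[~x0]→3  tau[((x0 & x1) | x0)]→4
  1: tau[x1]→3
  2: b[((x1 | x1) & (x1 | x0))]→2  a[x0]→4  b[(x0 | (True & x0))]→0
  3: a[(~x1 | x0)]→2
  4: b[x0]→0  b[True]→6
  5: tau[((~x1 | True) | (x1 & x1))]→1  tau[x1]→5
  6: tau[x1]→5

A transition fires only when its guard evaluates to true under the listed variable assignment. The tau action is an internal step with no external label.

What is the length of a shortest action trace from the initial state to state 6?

Layered search for 6:
  depth 0: {0}
  depth 1: {4}
  depth 2: {6}
first hit 6 at d=2 via tau·b

Answer: 2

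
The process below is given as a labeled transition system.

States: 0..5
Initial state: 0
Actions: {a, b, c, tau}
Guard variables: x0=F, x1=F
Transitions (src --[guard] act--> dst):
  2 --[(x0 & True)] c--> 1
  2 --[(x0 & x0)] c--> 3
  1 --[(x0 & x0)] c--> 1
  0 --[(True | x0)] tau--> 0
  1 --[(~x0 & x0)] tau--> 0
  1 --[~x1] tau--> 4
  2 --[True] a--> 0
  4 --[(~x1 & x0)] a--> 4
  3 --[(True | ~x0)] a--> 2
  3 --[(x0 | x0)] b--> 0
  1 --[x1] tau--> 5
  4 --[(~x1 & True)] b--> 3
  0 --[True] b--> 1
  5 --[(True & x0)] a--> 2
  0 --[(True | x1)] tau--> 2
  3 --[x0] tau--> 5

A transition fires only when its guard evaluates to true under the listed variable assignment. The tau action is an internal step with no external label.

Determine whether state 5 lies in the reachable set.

Answer: UNREACHABLE

Analysis:
7 transition(s) survive guard evaluation.
L0 = {0}
L1 = {1,2}  now seen {0,1,2}
L2 = {4}  now seen {0,1,2,4}
L3 = {3}  now seen {0,1,2,3,4}
Reachable = {0,1,2,3,4}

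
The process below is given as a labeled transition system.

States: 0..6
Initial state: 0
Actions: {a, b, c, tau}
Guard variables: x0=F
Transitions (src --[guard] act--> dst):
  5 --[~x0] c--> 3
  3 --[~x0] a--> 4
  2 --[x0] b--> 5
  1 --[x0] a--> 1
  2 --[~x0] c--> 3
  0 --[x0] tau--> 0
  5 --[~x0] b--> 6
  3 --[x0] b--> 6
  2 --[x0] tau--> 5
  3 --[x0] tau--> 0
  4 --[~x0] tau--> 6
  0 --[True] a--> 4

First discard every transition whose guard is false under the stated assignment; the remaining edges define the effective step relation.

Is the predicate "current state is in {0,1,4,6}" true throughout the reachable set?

Inv-set: {0,1,4,6}
Reach set: {0,4,6}
  0: safe
  4: safe
  6: safe

Answer: INVARIANT HOLDS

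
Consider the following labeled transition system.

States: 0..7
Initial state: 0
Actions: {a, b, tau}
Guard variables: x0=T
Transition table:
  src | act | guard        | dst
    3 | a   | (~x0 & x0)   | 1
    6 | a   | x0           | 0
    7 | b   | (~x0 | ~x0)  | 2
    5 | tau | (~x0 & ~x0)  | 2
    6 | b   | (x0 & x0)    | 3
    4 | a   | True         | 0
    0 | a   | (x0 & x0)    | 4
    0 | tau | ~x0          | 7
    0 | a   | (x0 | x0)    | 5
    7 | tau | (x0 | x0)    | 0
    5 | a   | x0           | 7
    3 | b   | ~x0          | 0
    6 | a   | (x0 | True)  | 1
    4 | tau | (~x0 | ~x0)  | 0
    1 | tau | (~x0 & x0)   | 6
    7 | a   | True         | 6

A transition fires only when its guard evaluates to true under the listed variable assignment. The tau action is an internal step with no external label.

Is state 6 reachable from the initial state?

Guard filter leaves 9 enabled edge(s).
depth 0: {0}
depth 1: {4,5}  total {0,4,5}
depth 2: {7}  total {0,4,5,7}
depth 3: {6}  total {0,4,5,6,7}
depth 4: {1,3}  total {0,1,3,4,5,6,7}
R = {0,1,3,4,5,6,7}
Path to 6: a·a·a

Answer: REACHABLE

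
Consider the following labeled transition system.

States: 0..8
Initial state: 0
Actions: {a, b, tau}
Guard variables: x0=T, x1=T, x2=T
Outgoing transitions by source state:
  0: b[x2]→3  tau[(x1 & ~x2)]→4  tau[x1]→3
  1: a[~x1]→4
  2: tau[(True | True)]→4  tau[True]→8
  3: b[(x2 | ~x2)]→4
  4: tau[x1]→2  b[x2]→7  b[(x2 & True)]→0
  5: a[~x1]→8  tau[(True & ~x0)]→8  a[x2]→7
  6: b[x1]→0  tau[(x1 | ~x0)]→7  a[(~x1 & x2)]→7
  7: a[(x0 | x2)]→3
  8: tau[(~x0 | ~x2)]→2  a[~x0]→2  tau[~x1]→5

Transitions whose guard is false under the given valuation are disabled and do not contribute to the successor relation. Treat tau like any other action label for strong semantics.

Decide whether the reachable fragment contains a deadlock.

Reach set: {0,2,3,4,7,8}
  0: b→3  tau→3  [2 out]
  2: tau→4  tau→8  [2 out]
  3: b→4  [1 out]
  4: b→0  b→7  tau→2  [3 out]
  7: a→3  [1 out]
  8: ∅  [no exit]
witness 8: b·b·tau·tau

Answer: DEADLOCK at state 8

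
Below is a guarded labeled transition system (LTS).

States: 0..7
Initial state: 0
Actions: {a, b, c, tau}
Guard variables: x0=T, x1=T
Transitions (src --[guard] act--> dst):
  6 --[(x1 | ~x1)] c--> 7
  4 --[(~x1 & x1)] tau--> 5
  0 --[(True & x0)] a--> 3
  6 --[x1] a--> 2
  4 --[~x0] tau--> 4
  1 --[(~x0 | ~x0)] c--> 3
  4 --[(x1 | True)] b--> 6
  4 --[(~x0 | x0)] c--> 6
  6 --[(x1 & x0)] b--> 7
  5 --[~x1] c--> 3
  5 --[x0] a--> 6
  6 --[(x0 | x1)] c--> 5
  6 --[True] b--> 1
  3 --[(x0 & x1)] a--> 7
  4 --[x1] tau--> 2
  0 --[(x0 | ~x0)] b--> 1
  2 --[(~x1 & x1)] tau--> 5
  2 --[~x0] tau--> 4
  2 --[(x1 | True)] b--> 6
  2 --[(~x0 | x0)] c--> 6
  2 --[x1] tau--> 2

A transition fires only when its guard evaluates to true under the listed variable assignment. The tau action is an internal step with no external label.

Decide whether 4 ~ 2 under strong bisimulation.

Bisimulation quotient by refinement:
  P[0] = {{0,1,2,3,4,5,6,7}}
  P[1] = {{0},{1,7},{2,4},{3,5},{6}}
  P[2] = {{0},{1,7},{2,4},{3},{5},{6}}
6 equivalence class(es) (converged in 3)
class of 4: {2,4}; class of 2: {2,4}

Answer: BISIMILAR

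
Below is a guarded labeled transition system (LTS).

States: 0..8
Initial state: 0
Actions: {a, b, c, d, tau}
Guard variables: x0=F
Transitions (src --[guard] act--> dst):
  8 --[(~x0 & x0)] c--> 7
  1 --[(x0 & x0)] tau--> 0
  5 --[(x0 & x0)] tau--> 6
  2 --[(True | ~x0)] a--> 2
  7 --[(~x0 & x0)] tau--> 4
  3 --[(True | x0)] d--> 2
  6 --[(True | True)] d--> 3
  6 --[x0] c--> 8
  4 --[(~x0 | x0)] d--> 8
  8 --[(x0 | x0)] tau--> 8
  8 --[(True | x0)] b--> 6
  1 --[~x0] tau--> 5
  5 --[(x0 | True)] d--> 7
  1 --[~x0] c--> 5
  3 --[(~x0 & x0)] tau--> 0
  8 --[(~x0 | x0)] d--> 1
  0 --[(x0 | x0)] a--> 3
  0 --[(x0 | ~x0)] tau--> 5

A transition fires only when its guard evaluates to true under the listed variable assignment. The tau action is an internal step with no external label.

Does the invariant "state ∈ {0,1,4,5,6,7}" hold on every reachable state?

Answer: INVARIANT HOLDS

Analysis:
Allowed set {0,1,4,5,6,7}
R = {0,5,7}
  0: ✓
  5: ✓
  7: ✓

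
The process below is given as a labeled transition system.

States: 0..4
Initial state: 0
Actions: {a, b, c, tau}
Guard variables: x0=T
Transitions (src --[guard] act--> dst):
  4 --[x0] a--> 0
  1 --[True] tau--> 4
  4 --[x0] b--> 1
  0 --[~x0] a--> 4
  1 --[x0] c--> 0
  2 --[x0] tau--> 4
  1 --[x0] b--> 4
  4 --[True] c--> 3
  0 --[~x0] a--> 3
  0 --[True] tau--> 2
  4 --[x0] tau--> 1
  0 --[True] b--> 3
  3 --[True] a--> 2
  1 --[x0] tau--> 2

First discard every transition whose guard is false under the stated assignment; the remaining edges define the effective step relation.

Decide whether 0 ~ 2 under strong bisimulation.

Answer: NOT BISIMILAR

Working:
Bisimulation quotient by refinement:
  P[0] = {{0,1,2,3,4}}
  P[1] = {{0},{1},{2},{3},{4}}
5 equivalence class(es) (converged in 2)
0∈{0}, 2∈{2}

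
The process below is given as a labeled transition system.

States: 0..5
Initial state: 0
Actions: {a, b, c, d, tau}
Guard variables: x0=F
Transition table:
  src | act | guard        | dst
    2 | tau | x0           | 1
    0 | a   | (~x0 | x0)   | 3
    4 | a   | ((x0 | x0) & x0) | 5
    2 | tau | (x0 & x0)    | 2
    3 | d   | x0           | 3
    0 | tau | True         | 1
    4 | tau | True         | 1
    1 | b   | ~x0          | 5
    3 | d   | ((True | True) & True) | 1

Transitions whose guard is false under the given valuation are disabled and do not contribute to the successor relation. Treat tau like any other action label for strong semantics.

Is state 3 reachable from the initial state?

Guard filter leaves 5 enabled edge(s).
Layer 0: {0}
Layer 1: {1,3}  cumulative {0,1,3}
Layer 2: {5}  cumulative {0,1,3,5}
R = {0,1,3,5}
witness 3: a

Answer: REACHABLE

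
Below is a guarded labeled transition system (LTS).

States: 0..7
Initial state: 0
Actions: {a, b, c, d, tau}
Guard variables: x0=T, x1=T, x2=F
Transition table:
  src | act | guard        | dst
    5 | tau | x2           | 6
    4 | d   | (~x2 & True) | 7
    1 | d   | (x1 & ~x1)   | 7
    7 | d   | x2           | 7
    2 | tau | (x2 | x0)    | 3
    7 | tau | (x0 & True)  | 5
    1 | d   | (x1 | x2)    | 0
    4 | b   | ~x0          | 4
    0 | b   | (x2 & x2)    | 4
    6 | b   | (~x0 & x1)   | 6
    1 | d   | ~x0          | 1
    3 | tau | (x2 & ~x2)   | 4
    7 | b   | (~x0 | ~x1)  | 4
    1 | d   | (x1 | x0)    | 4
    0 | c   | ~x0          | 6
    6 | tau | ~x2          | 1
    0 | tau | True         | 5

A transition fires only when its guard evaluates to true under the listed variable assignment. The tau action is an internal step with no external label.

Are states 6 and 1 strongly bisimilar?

Answer: NOT BISIMILAR

Working:
Bisimulation quotient by refinement:
  P[0] = {{0,1,2,3,4,5,6,7}}
  P[1] = {{0,2,6,7},{1,4},{3,5}}
  P[2] = {{0,2,7},{1},{3,5},{4},{6}}
stable after 3 split(s): 5 block(s)
class of 6: {6}; class of 1: {1}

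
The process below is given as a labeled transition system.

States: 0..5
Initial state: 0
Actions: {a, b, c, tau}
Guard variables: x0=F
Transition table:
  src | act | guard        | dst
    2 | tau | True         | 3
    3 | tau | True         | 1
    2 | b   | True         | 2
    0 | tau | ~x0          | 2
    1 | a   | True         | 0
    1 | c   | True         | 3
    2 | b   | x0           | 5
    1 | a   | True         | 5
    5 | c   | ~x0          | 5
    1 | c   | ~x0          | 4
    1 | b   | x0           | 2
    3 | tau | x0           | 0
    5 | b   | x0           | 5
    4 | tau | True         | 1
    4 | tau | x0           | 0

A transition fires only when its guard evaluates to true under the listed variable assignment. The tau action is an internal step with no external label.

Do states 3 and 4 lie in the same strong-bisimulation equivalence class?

Refine partition for ~:
  round 0: {{0,1,2,3,4,5}}
  round 1: {{0,3,4},{1},{2},{5}}
  round 2: {{0},{1},{2},{3,4},{5}}
stable after 3 split(s): 5 block(s)
[3]={3,4}  [4]={3,4}

Answer: BISIMILAR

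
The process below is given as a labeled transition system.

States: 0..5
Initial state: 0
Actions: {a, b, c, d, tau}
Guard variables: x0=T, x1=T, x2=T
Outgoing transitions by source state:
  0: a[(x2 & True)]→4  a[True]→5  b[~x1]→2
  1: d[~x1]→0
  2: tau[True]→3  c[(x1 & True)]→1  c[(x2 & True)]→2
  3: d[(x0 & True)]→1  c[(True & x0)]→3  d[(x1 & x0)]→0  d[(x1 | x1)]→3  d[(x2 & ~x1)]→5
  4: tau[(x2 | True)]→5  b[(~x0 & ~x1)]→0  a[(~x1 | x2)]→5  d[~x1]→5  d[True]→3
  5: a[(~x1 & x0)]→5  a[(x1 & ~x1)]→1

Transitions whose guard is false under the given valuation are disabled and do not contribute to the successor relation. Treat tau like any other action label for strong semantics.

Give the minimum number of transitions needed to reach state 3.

Answer: 2

Analysis:
Layered search for 3:
  depth 0: {0}
  depth 1: {4,5}
  depth 2: {3}
first hit 3 at d=2 via a·d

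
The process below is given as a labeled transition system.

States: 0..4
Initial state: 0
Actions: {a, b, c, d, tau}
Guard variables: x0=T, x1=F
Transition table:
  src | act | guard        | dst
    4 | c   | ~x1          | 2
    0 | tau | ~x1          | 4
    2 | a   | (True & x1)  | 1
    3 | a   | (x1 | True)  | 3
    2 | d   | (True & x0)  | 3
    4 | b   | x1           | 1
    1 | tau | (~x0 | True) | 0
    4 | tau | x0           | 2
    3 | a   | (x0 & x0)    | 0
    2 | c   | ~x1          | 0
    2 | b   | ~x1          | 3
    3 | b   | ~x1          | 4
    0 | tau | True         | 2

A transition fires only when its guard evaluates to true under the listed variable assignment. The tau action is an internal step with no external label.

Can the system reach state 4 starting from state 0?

Answer: REACHABLE

Working:
11 transition(s) survive guard evaluation.
L0 = {0}
L1 = {2,4}  now seen {0,2,4}
L2 = {3}  now seen {0,2,3,4}
Reachable = {0,2,3,4}
Path to 4: tau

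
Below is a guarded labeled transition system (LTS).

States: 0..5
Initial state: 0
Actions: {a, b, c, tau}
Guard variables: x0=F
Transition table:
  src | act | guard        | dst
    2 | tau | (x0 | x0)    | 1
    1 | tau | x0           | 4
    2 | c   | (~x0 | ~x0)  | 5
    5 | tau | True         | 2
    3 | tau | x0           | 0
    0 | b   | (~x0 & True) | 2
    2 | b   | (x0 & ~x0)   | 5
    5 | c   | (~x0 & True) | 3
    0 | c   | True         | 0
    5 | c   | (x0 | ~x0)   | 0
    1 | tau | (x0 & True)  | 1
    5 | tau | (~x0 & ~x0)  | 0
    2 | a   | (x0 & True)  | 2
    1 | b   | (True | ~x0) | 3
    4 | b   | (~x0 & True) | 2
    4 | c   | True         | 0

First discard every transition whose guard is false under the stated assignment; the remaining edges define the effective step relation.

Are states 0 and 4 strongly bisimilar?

Answer: BISIMILAR

Analysis:
Compute ~ classes (split until stable):
  π0 = {{0,1,2,3,4,5}}
  π1 = {{0,4},{1},{2},{3},{5}}
stable after 2 split(s): 5 block(s)
class of 0: {0,4}; class of 4: {0,4}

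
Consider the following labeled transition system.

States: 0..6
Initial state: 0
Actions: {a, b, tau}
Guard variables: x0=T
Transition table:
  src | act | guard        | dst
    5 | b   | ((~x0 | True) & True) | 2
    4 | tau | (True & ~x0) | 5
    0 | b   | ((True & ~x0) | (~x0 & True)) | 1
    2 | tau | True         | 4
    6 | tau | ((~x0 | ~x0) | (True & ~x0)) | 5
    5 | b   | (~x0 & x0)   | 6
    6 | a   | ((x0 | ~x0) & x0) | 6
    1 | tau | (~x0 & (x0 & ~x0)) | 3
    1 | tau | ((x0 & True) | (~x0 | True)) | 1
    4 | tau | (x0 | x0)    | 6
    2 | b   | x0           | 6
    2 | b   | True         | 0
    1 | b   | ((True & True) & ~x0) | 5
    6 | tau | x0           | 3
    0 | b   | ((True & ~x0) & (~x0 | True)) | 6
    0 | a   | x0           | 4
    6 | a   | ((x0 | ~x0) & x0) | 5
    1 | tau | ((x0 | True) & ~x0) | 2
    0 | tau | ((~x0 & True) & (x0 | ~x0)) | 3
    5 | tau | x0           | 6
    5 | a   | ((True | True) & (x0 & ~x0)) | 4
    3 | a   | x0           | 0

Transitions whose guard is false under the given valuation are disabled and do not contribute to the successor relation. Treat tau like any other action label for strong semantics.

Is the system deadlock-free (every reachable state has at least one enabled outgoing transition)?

Reach set: {0,2,3,4,5,6}
  0: a→4  [1 exit(s)]
  2: b→0  b→6  tau→4  [3 exit(s)]
  3: a→0  [1 exit(s)]
  4: tau→6  [1 exit(s)]
  5: b→2  tau→6  [2 exit(s)]
  6: a→5  a→6  tau→3  [3 exit(s)]

Answer: DEADLOCK-FREE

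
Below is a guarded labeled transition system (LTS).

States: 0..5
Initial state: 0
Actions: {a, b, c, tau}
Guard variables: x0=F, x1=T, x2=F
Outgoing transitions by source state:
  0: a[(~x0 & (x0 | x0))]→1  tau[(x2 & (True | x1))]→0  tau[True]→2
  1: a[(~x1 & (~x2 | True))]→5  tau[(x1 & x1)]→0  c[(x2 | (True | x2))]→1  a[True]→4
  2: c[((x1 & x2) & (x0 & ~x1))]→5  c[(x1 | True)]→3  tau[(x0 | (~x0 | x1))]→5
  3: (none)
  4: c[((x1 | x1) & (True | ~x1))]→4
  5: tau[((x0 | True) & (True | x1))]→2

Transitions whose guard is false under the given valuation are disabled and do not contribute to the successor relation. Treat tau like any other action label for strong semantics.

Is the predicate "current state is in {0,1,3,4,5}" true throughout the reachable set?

Inv-set: {0,1,3,4,5}
Reach set: {0,2,3,5}
  0: safe
  2: outside
  3: safe
  5: safe
reach 2 via tau — violates

Answer: INVARIANT VIOLATED at state 2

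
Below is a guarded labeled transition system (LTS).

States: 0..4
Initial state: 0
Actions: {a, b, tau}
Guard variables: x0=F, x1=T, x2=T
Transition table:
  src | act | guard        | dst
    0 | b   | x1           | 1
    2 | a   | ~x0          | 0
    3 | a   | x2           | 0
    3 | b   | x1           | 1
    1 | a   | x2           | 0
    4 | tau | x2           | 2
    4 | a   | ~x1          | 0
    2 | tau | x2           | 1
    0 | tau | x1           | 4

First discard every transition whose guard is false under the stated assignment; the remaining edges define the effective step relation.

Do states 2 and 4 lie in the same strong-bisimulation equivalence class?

Bisimulation quotient by refinement:
  P[0] = {{0,1,2,3,4}}
  P[1] = {{0},{1},{2},{3},{4}}
5 equivalence class(es) (converged in 2)
[2]={2}  [4]={4}

Answer: NOT BISIMILAR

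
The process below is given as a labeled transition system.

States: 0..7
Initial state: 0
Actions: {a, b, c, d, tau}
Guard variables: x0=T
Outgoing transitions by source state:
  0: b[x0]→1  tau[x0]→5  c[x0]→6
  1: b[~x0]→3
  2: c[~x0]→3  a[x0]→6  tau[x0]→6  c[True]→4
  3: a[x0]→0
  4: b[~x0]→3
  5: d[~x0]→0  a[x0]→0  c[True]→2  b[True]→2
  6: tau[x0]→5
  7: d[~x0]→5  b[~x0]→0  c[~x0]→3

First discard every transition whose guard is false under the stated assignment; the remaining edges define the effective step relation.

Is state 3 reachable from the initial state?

Answer: UNREACHABLE

Trace:
After dropping false guards: 11 live edges.
Layer 0: {0}
Layer 1: {1,5,6}  now seen {0,1,5,6}
Layer 2: {2}  now seen {0,1,2,5,6}
Layer 3: {4}  now seen {0,1,2,4,5,6}
Reach set: {0,1,2,4,5,6}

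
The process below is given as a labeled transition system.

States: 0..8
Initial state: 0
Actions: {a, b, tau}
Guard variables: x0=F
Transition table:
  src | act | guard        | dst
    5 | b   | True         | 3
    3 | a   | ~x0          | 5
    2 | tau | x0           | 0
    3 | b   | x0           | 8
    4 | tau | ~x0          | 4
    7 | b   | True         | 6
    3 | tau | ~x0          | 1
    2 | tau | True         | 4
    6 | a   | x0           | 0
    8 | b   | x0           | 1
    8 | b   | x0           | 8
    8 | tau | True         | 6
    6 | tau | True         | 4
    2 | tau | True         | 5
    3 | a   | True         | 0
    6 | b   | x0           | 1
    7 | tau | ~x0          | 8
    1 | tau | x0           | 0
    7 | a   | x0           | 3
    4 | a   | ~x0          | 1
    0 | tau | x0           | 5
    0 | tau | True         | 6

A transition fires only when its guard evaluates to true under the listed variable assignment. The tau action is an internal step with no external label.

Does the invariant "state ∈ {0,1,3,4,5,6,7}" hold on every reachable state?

Inv-set: {0,1,3,4,5,6,7}
R = {0,1,4,6}
  0: safe
  1: safe
  4: safe
  6: safe

Answer: INVARIANT HOLDS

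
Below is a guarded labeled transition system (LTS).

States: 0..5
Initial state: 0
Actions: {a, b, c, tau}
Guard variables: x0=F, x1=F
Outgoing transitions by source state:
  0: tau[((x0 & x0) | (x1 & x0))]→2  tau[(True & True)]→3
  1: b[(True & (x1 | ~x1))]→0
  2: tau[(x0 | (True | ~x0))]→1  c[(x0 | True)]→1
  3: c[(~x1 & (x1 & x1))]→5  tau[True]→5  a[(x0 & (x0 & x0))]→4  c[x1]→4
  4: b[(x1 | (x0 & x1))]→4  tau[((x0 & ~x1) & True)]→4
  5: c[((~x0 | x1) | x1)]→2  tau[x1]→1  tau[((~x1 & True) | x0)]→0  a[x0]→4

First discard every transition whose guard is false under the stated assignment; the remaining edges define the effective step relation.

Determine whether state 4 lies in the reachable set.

Answer: UNREACHABLE

Working:
7 transition(s) survive guard evaluation.
Layer 0: {0}
Layer 1: {3}  now seen {0,3}
Layer 2: {5}  now seen {0,3,5}
Layer 3: {2}  now seen {0,2,3,5}
Layer 4: {1}  now seen {0,1,2,3,5}
R = {0,1,2,3,5}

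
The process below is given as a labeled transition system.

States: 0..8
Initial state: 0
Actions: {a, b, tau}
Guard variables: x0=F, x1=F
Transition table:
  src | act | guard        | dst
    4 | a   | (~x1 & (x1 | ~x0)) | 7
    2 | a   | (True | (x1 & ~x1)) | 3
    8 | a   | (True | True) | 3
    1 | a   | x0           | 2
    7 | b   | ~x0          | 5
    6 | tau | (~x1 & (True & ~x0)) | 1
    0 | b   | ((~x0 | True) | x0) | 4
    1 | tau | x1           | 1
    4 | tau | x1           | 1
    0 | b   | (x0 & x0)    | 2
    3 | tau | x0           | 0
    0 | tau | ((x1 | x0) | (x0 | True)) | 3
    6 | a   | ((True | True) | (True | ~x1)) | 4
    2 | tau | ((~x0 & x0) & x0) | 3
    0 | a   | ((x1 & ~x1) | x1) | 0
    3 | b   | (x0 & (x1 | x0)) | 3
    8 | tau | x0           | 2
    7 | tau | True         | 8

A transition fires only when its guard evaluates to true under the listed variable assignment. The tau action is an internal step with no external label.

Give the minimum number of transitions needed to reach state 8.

Answer: 3

Analysis:
BFS to 8:
  Layer 0: {0}
  Layer 1: {3,4}
  Layer 2: {7}
  Layer 3: {5,8}
first hit 8 at d=3 via b·a·tau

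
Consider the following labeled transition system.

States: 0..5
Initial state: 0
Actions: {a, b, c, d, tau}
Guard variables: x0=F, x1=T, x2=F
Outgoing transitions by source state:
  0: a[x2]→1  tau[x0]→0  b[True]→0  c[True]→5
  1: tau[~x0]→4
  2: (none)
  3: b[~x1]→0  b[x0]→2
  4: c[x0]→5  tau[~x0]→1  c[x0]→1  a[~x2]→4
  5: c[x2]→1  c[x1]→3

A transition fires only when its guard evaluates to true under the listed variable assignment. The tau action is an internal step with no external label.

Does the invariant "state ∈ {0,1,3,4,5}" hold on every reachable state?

Inv-set: {0,1,3,4,5}
Reachable = {0,3,5}
  0: ✓
  3: ✓
  5: ✓

Answer: INVARIANT HOLDS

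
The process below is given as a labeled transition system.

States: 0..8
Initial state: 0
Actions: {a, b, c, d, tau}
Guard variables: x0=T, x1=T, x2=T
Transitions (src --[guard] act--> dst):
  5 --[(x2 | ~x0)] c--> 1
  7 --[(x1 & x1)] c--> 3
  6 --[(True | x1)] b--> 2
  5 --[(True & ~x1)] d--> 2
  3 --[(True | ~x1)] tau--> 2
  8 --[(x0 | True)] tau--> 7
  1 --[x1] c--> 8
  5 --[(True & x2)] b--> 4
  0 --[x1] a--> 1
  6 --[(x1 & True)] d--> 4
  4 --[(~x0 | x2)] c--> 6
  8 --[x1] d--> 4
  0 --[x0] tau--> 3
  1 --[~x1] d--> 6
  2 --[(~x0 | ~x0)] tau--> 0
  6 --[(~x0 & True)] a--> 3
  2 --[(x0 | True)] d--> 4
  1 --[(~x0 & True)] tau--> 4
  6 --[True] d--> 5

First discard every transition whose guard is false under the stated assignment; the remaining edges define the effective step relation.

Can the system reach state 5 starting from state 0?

Answer: REACHABLE

Trace:
Guard filter leaves 14 enabled edge(s).
L0 = {0}
L1 = {1,3}  cumulative {0,1,3}
L2 = {2,8}  cumulative {0,1,2,3,8}
L3 = {4,7}  cumulative {0,1,2,3,4,7,8}
L4 = {6}  cumulative {0,1,2,3,4,6,7,8}
L5 = {5}  cumulative {0,1,2,3,4,5,6,7,8}
Reach set: {0,1,2,3,4,5,6,7,8}
witness 5: a·c·d·c·d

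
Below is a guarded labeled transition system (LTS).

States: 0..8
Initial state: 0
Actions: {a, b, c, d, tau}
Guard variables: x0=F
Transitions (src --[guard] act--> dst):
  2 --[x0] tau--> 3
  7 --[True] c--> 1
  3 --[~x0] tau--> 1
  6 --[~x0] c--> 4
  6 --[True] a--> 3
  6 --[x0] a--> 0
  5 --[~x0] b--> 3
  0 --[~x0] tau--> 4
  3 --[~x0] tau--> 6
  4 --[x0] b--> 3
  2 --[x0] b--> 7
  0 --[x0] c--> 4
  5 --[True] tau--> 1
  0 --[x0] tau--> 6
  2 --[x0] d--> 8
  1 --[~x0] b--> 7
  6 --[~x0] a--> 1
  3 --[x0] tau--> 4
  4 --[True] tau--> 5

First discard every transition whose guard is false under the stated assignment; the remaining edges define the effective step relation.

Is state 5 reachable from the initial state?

After dropping false guards: 11 live edges.
L0 = {0}
L1 = {4}  now seen {0,4}
L2 = {5}  now seen {0,4,5}
L3 = {1,3}  now seen {0,1,3,4,5}
L4 = {6,7}  now seen {0,1,3,4,5,6,7}
R = {0,1,3,4,5,6,7}
trace reaching 5: tau·tau

Answer: REACHABLE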